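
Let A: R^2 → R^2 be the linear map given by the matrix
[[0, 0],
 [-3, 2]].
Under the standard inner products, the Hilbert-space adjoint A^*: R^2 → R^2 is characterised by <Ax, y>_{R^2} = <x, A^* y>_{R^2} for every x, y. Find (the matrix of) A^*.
A^* = A^T =
[[0, -3],
 [0, 2]]

For real matrices with standard dot products, the defining identity <Ax, y> = <x, A^* y> gives (Ax)^T y = x^T (A^*) y, i.e. x^T A^T y = x^T (A^*) y. Since this holds for all x, y, we must have A^* = A^T. Therefore
A^* =
[[0, -3],
 [0, 2]].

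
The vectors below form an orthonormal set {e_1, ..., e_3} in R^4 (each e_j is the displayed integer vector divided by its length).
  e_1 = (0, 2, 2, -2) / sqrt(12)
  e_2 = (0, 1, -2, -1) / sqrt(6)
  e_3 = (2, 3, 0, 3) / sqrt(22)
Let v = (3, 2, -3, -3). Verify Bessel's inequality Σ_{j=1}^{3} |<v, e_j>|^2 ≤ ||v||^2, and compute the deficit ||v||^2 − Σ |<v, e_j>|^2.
Σ |<v, e_j>|^2 = 241/11; ||v||^2 = 31; deficit = 100/11

Write each e_j = u_j / sqrt(<u_j, u_j>) where u_j is the displayed integer vector. Then <v, e_j> = <v, u_j> / sqrt(<u_j, u_j>), so |<v, e_j>|^2 = <v, u_j>^2 / <u_j, u_j>.
Coefficients: <v, e_1> = 4/sqrt(12), <v, e_2> = 11/sqrt(6), <v, e_3> = 3/sqrt(22).
Square and sum: Σ |<v, e_j>|^2 = 241/11.
Compute ||v||^2 = v·v = 31.
Deficit = 31 − 241/11 = 100/11 ≥ 0, confirming Bessel's inequality. (The deficit equals ||v − Σ <v,e_j> e_j||^2, the squared distance from v to span{e_j}.)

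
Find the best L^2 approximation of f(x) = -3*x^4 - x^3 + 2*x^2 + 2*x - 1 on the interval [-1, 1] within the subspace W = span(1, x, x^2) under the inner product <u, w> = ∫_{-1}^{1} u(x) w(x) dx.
g(x) = -4*x^2/7 + 7*x/5 - 26/35

The best approximation g ∈ W is the orthogonal projection of f onto W. Writing g = a_0 + a_1 x + a_2 x^2, the coefficients solve the normal equations G · a = b where
  G_{ij} = <φ_i, φ_j> and b_i = <f, φ_i>, with φ_0 = 1, φ_1 = x, φ_2 = x^2.
G =
  [2, 0, 2/3]
  [0, 2/3, 0]
  [2/3, 0, 2/5],
b = (-28/15, 14/15, -76/105).
Solving gives a_0 = -26/35, a_1 = 7/5, a_2 = -4/7, so
  g(x) = -4*x^2/7 + 7*x/5 - 26/35.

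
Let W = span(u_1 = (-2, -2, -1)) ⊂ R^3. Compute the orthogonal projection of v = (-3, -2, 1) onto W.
proj_W(v) = (-2, -2, -1)

Set up U = [u_1 | ... | u_1] ∈ R^(3×1). The projector onto W = col(U) is P = U (U^T U)^(-1) U^T.
Compute U^T U =
  [9],
and U^T v = (9).
Solve U^T U · c = U^T v for the coefficients: c = (1). The projection is proj_W(v) = U c.
Check: (v - proj_W(v)) · u_1 = 0  (should be 0).
Result: proj_W(v) = (-2, -2, -1).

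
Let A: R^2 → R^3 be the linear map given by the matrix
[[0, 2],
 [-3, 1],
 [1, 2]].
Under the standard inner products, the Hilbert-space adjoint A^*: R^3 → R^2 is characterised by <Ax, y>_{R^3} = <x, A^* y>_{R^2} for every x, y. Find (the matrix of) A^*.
A^* = A^T =
[[0, -3, 1],
 [2, 1, 2]]

For real matrices with standard dot products, the defining identity <Ax, y> = <x, A^* y> gives (Ax)^T y = x^T (A^*) y, i.e. x^T A^T y = x^T (A^*) y. Since this holds for all x, y, we must have A^* = A^T. Therefore
A^* =
[[0, -3, 1],
 [2, 1, 2]].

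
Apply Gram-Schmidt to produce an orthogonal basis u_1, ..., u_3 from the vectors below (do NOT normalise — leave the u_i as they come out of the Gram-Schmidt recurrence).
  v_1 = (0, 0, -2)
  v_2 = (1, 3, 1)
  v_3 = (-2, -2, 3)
Orthogonal basis:
  u_1 = (0, 0, -2)
  u_2 = (1, 3, 0)
  u_3 = (-6/5, 2/5, 0)

Apply the Gram-Schmidt recurrence
  u_1 = v_1
  u_i = v_i − Σ_{j<i} ((v_i · u_j) / (u_j · u_j)) · u_j.

Step by step this gives:
  u_1 = (0, 0, -2)
  u_2 = (1, 3, 0)
  u_3 = (-6/5, 2/5, 0)

Orthogonality check:
  u_2 · u_1 = 0 (should be 0)
  u_3 · u_1 = 0 (should be 0)
  u_3 · u_2 = 0 (should be 0)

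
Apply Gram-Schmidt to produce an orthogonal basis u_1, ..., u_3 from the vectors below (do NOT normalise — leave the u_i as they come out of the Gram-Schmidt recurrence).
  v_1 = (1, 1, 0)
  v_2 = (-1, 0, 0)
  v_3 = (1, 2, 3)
Orthogonal basis:
  u_1 = (1, 1, 0)
  u_2 = (-1/2, 1/2, 0)
  u_3 = (0, 0, 3)

Apply the Gram-Schmidt recurrence
  u_1 = v_1
  u_i = v_i − Σ_{j<i} ((v_i · u_j) / (u_j · u_j)) · u_j.

Step by step this gives:
  u_1 = (1, 1, 0)
  u_2 = (-1/2, 1/2, 0)
  u_3 = (0, 0, 3)

Orthogonality check:
  u_2 · u_1 = 0 (should be 0)
  u_3 · u_1 = 0 (should be 0)
  u_3 · u_2 = 0 (should be 0)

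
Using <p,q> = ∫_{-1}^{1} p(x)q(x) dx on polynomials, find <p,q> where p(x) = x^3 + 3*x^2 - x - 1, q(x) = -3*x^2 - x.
<p,q> = -4/3

Expand the product: p(x)·q(x) = -3*x^5 - 10*x^4 + 4*x^2 + x.
∫_{-1}^{1} of each monomial x^k gives [2/(k+1) if k even, 0 if k odd]. Integrating term-by-term (or equivalently evaluating the antiderivative F(x) = -x^6/2 - 2*x^5 + 4*x^3/3 + x^2/2 at the endpoints):
  F(1) − F(−1) = -2/3 − (2/3) = -4/3.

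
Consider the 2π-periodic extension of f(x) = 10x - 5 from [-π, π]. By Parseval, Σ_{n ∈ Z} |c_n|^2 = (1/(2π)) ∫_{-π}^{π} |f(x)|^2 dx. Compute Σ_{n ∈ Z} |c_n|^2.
Σ |c_n|^2 = 100π^2/3 + 25

Expand and integrate term by term over [-π, π]:
  ∫ (10x)^2 dx = 100·(2π^3/3); ∫ 2·10·(-5)·x dx = 0 (odd integrand); ∫ (-5)^2 dx = 25·2π.
So (1/(2π)) ∫_{-π}^{π} (10x - 5)^2 dx = 100π^2/3 + 25 = 100π^2/3 + 25.
Parseval ⇒ Σ |c_n|^2 = 100π^2/3 + 25.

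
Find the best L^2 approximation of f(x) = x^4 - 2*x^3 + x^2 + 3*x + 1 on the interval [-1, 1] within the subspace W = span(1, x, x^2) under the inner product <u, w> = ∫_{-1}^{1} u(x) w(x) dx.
g(x) = 13*x^2/7 + 9*x/5 + 32/35

The best approximation g ∈ W is the orthogonal projection of f onto W. Writing g = a_0 + a_1 x + a_2 x^2, the coefficients solve the normal equations G · a = b where
  G_{ij} = <φ_i, φ_j> and b_i = <f, φ_i>, with φ_0 = 1, φ_1 = x, φ_2 = x^2.
G =
  [2, 0, 2/3]
  [0, 2/3, 0]
  [2/3, 0, 2/5],
b = (46/15, 6/5, 142/105).
Solving gives a_0 = 32/35, a_1 = 9/5, a_2 = 13/7, so
  g(x) = 13*x^2/7 + 9*x/5 + 32/35.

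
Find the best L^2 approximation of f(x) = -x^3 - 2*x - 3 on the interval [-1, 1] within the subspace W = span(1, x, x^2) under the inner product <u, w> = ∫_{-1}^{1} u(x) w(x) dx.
g(x) = -13*x/5 - 3

The best approximation g ∈ W is the orthogonal projection of f onto W. Writing g = a_0 + a_1 x + a_2 x^2, the coefficients solve the normal equations G · a = b where
  G_{ij} = <φ_i, φ_j> and b_i = <f, φ_i>, with φ_0 = 1, φ_1 = x, φ_2 = x^2.
G =
  [2, 0, 2/3]
  [0, 2/3, 0]
  [2/3, 0, 2/5],
b = (-6, -26/15, -2).
Solving gives a_0 = -3, a_1 = -13/5, a_2 = 0, so
  g(x) = -13*x/5 - 3.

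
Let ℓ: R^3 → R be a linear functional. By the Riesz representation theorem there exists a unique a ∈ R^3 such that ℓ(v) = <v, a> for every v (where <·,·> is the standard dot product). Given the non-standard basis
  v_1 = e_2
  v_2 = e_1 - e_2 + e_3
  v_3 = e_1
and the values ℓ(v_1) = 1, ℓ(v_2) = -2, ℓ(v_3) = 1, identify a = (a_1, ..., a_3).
a = (1, 1, -2)

Write a = (a_1, ..., a_3) in the standard basis. For each basis vector v_i, ℓ(v_i) = <v_i, a> is a linear equation in the a_j's. Collect the n equations into a matrix system V a = ℓ, where row i of V is v_i (expressed in the standard basis). Since V is invertible (lower-triangular with 1s on the diagonal, up to permutation), solve by back-substitution:
  V =
[[0, 1, 0],
 [1, -1, 1],
 [1, 0, 0]]
  V a = (1, -2, 1)
Solving gives a = (1, 1, -2).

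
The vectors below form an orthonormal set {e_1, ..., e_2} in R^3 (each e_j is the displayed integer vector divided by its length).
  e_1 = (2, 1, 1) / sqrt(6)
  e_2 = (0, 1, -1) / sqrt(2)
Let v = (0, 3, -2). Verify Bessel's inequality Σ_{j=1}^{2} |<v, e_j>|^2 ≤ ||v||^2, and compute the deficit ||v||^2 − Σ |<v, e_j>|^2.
Σ |<v, e_j>|^2 = 38/3; ||v||^2 = 13; deficit = 1/3

Write each e_j = u_j / sqrt(<u_j, u_j>) where u_j is the displayed integer vector. Then <v, e_j> = <v, u_j> / sqrt(<u_j, u_j>), so |<v, e_j>|^2 = <v, u_j>^2 / <u_j, u_j>.
Coefficients: <v, e_1> = 1/sqrt(6), <v, e_2> = 5/sqrt(2).
Square and sum: Σ |<v, e_j>|^2 = 38/3.
Compute ||v||^2 = v·v = 13.
Deficit = 13 − 38/3 = 1/3 ≥ 0, confirming Bessel's inequality. (The deficit equals ||v − Σ <v,e_j> e_j||^2, the squared distance from v to span{e_j}.)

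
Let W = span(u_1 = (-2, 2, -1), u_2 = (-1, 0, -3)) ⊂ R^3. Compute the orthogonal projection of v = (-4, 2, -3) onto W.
proj_W(v) = (-212/65, 34/13, -211/65)

Set up U = [u_1 | ... | u_2] ∈ R^(3×2). The projector onto W = col(U) is P = U (U^T U)^(-1) U^T.
Compute U^T U =
  [9, 5]
  [5, 10],
and U^T v = (15, 13).
Solve U^T U · c = U^T v for the coefficients: c = (17/13, 42/65). The projection is proj_W(v) = U c.
Check: (v - proj_W(v)) · u_1 = 0  (should be 0).
Check: (v - proj_W(v)) · u_2 = 0  (should be 0).
Result: proj_W(v) = (-212/65, 34/13, -211/65).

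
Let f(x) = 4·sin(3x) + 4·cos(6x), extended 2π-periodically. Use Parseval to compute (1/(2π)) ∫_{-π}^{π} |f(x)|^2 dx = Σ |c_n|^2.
Σ |c_n|^2 = 16

Expand |f|^2 and use orthogonality of {sin(nx), cos(mx)} on [-π, π]:
  ∫_{-π}^{π} sin(nx)^2 dx = π, ∫ cos(mx)^2 dx = π, and cross terms integrate to 0.
So ∫_{-π}^{π} f(x)^2 dx = 4^2 · π + 4^2 · π = (16 + 16)π.
Divide by 2π: (16 + 16)/2 = 16.
By Parseval, this equals Σ |c_n|^2.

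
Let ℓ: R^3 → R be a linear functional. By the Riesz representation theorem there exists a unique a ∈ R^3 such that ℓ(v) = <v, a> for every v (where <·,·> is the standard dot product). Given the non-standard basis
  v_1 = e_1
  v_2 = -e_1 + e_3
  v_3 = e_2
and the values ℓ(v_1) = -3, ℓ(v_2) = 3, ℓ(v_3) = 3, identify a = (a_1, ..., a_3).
a = (-3, 3, 0)

Write a = (a_1, ..., a_3) in the standard basis. For each basis vector v_i, ℓ(v_i) = <v_i, a> is a linear equation in the a_j's. Collect the n equations into a matrix system V a = ℓ, where row i of V is v_i (expressed in the standard basis). Since V is invertible (lower-triangular with 1s on the diagonal, up to permutation), solve by back-substitution:
  V =
[[1, 0, 0],
 [-1, 0, 1],
 [0, 1, 0]]
  V a = (-3, 3, 3)
Solving gives a = (-3, 3, 0).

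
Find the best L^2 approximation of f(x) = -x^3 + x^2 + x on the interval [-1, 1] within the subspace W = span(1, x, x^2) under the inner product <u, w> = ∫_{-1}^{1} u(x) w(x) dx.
g(x) = x^2 + 2*x/5

The best approximation g ∈ W is the orthogonal projection of f onto W. Writing g = a_0 + a_1 x + a_2 x^2, the coefficients solve the normal equations G · a = b where
  G_{ij} = <φ_i, φ_j> and b_i = <f, φ_i>, with φ_0 = 1, φ_1 = x, φ_2 = x^2.
G =
  [2, 0, 2/3]
  [0, 2/3, 0]
  [2/3, 0, 2/5],
b = (2/3, 4/15, 2/5).
Solving gives a_0 = 0, a_1 = 2/5, a_2 = 1, so
  g(x) = x^2 + 2*x/5.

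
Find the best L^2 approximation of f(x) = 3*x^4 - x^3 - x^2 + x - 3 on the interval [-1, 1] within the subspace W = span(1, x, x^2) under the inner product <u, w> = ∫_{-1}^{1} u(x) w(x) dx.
g(x) = 11*x^2/7 + 2*x/5 - 114/35

The best approximation g ∈ W is the orthogonal projection of f onto W. Writing g = a_0 + a_1 x + a_2 x^2, the coefficients solve the normal equations G · a = b where
  G_{ij} = <φ_i, φ_j> and b_i = <f, φ_i>, with φ_0 = 1, φ_1 = x, φ_2 = x^2.
G =
  [2, 0, 2/3]
  [0, 2/3, 0]
  [2/3, 0, 2/5],
b = (-82/15, 4/15, -54/35).
Solving gives a_0 = -114/35, a_1 = 2/5, a_2 = 11/7, so
  g(x) = 11*x^2/7 + 2*x/5 - 114/35.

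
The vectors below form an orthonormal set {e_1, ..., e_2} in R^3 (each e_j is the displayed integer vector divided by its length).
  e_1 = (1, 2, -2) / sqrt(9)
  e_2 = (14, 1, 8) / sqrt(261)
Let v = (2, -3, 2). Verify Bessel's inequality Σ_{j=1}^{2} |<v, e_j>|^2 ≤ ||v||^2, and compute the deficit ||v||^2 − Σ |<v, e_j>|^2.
Σ |<v, e_j>|^2 = 393/29; ||v||^2 = 17; deficit = 100/29

Write each e_j = u_j / sqrt(<u_j, u_j>) where u_j is the displayed integer vector. Then <v, e_j> = <v, u_j> / sqrt(<u_j, u_j>), so |<v, e_j>|^2 = <v, u_j>^2 / <u_j, u_j>.
Coefficients: <v, e_1> = -8/sqrt(9), <v, e_2> = 41/sqrt(261).
Square and sum: Σ |<v, e_j>|^2 = 393/29.
Compute ||v||^2 = v·v = 17.
Deficit = 17 − 393/29 = 100/29 ≥ 0, confirming Bessel's inequality. (The deficit equals ||v − Σ <v,e_j> e_j||^2, the squared distance from v to span{e_j}.)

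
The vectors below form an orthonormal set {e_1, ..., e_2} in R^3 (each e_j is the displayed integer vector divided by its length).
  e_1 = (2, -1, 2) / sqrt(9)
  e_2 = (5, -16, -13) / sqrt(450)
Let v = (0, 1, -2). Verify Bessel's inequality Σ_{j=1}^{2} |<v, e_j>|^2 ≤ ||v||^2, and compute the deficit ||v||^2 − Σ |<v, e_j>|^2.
Σ |<v, e_j>|^2 = 3; ||v||^2 = 5; deficit = 2

Write each e_j = u_j / sqrt(<u_j, u_j>) where u_j is the displayed integer vector. Then <v, e_j> = <v, u_j> / sqrt(<u_j, u_j>), so |<v, e_j>|^2 = <v, u_j>^2 / <u_j, u_j>.
Coefficients: <v, e_1> = -5/sqrt(9), <v, e_2> = 10/sqrt(450).
Square and sum: Σ |<v, e_j>|^2 = 3.
Compute ||v||^2 = v·v = 5.
Deficit = 5 − 3 = 2 ≥ 0, confirming Bessel's inequality. (The deficit equals ||v − Σ <v,e_j> e_j||^2, the squared distance from v to span{e_j}.)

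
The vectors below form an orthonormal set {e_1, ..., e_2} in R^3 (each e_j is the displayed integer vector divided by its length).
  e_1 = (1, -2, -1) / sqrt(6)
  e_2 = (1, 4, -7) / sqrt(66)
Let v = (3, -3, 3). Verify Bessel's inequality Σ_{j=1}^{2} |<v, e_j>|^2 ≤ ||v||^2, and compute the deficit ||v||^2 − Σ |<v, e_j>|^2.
Σ |<v, e_j>|^2 = 216/11; ||v||^2 = 27; deficit = 81/11

Write each e_j = u_j / sqrt(<u_j, u_j>) where u_j is the displayed integer vector. Then <v, e_j> = <v, u_j> / sqrt(<u_j, u_j>), so |<v, e_j>|^2 = <v, u_j>^2 / <u_j, u_j>.
Coefficients: <v, e_1> = 6/sqrt(6), <v, e_2> = -30/sqrt(66).
Square and sum: Σ |<v, e_j>|^2 = 216/11.
Compute ||v||^2 = v·v = 27.
Deficit = 27 − 216/11 = 81/11 ≥ 0, confirming Bessel's inequality. (The deficit equals ||v − Σ <v,e_j> e_j||^2, the squared distance from v to span{e_j}.)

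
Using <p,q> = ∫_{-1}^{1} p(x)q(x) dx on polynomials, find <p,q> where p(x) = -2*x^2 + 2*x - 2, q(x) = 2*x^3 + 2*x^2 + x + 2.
<p,q> = -12

Expand the product: p(x)·q(x) = -4*x^5 - 2*x^3 - 6*x^2 + 2*x - 4.
∫_{-1}^{1} of each monomial x^k gives [2/(k+1) if k even, 0 if k odd]. Integrating term-by-term (or equivalently evaluating the antiderivative F(x) = -2*x^6/3 - x^4/2 - 2*x^3 + x^2 - 4*x at the endpoints):
  F(1) − F(−1) = -37/6 − (35/6) = -12.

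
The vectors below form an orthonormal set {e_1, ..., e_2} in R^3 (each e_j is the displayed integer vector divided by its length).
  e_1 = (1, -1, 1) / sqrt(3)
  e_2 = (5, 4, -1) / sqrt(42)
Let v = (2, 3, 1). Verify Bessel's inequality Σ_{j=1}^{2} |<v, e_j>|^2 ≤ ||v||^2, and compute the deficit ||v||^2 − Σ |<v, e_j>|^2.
Σ |<v, e_j>|^2 = 21/2; ||v||^2 = 14; deficit = 7/2

Write each e_j = u_j / sqrt(<u_j, u_j>) where u_j is the displayed integer vector. Then <v, e_j> = <v, u_j> / sqrt(<u_j, u_j>), so |<v, e_j>|^2 = <v, u_j>^2 / <u_j, u_j>.
Coefficients: <v, e_1> = 0/sqrt(3), <v, e_2> = 21/sqrt(42).
Square and sum: Σ |<v, e_j>|^2 = 21/2.
Compute ||v||^2 = v·v = 14.
Deficit = 14 − 21/2 = 7/2 ≥ 0, confirming Bessel's inequality. (The deficit equals ||v − Σ <v,e_j> e_j||^2, the squared distance from v to span{e_j}.)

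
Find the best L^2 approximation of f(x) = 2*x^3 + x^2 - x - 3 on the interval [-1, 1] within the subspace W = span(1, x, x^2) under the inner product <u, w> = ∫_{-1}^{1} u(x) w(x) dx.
g(x) = x^2 + x/5 - 3

The best approximation g ∈ W is the orthogonal projection of f onto W. Writing g = a_0 + a_1 x + a_2 x^2, the coefficients solve the normal equations G · a = b where
  G_{ij} = <φ_i, φ_j> and b_i = <f, φ_i>, with φ_0 = 1, φ_1 = x, φ_2 = x^2.
G =
  [2, 0, 2/3]
  [0, 2/3, 0]
  [2/3, 0, 2/5],
b = (-16/3, 2/15, -8/5).
Solving gives a_0 = -3, a_1 = 1/5, a_2 = 1, so
  g(x) = x^2 + x/5 - 3.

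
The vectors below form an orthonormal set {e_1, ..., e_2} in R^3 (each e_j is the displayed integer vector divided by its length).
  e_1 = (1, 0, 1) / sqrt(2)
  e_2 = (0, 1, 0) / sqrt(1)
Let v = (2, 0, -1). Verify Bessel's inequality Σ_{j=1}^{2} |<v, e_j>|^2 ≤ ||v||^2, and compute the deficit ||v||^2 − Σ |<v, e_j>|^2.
Σ |<v, e_j>|^2 = 1/2; ||v||^2 = 5; deficit = 9/2

Write each e_j = u_j / sqrt(<u_j, u_j>) where u_j is the displayed integer vector. Then <v, e_j> = <v, u_j> / sqrt(<u_j, u_j>), so |<v, e_j>|^2 = <v, u_j>^2 / <u_j, u_j>.
Coefficients: <v, e_1> = 1/sqrt(2), <v, e_2> = 0/sqrt(1).
Square and sum: Σ |<v, e_j>|^2 = 1/2.
Compute ||v||^2 = v·v = 5.
Deficit = 5 − 1/2 = 9/2 ≥ 0, confirming Bessel's inequality. (The deficit equals ||v − Σ <v,e_j> e_j||^2, the squared distance from v to span{e_j}.)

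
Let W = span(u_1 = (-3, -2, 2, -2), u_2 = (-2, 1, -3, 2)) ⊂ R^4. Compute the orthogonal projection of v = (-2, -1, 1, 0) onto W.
proj_W(v) = (-110/57, -50/57, 10/19, -40/57)

Set up U = [u_1 | ... | u_2] ∈ R^(4×2). The projector onto W = col(U) is P = U (U^T U)^(-1) U^T.
Compute U^T U =
  [21, -6]
  [-6, 18],
and U^T v = (10, 0).
Solve U^T U · c = U^T v for the coefficients: c = (10/19, 10/57). The projection is proj_W(v) = U c.
Check: (v - proj_W(v)) · u_1 = 0  (should be 0).
Check: (v - proj_W(v)) · u_2 = 0  (should be 0).
Result: proj_W(v) = (-110/57, -50/57, 10/19, -40/57).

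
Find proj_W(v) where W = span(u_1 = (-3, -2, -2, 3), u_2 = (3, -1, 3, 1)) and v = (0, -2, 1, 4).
proj_W(v) = (1/35, -557/210, 191/210, 53/15)

Set up U = [u_1 | ... | u_2] ∈ R^(4×2). The projector onto W = col(U) is P = U (U^T U)^(-1) U^T.
Compute U^T U =
  [26, -10]
  [-10, 20],
and U^T v = (14, 9).
Solve U^T U · c = U^T v for the coefficients: c = (37/42, 187/210). The projection is proj_W(v) = U c.
Check: (v - proj_W(v)) · u_1 = 0  (should be 0).
Check: (v - proj_W(v)) · u_2 = 0  (should be 0).
Result: proj_W(v) = (1/35, -557/210, 191/210, 53/15).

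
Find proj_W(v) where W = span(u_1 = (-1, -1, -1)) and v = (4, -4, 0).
proj_W(v) = (0, 0, 0)

Set up U = [u_1 | ... | u_1] ∈ R^(3×1). The projector onto W = col(U) is P = U (U^T U)^(-1) U^T.
Compute U^T U =
  [3],
and U^T v = (0).
Solve U^T U · c = U^T v for the coefficients: c = (0). The projection is proj_W(v) = U c.
Check: (v - proj_W(v)) · u_1 = 0  (should be 0).
Result: proj_W(v) = (0, 0, 0).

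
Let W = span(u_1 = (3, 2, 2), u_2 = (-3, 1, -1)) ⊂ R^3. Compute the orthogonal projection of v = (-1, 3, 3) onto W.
proj_W(v) = (-9/53, 192/53, 60/53)

Set up U = [u_1 | ... | u_2] ∈ R^(3×2). The projector onto W = col(U) is P = U (U^T U)^(-1) U^T.
Compute U^T U =
  [17, -9]
  [-9, 11],
and U^T v = (9, 3).
Solve U^T U · c = U^T v for the coefficients: c = (63/53, 66/53). The projection is proj_W(v) = U c.
Check: (v - proj_W(v)) · u_1 = 0  (should be 0).
Check: (v - proj_W(v)) · u_2 = 0  (should be 0).
Result: proj_W(v) = (-9/53, 192/53, 60/53).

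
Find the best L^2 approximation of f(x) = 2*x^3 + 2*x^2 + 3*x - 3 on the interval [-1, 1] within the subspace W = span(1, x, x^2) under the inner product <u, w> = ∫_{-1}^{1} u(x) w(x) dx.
g(x) = 2*x^2 + 21*x/5 - 3

The best approximation g ∈ W is the orthogonal projection of f onto W. Writing g = a_0 + a_1 x + a_2 x^2, the coefficients solve the normal equations G · a = b where
  G_{ij} = <φ_i, φ_j> and b_i = <f, φ_i>, with φ_0 = 1, φ_1 = x, φ_2 = x^2.
G =
  [2, 0, 2/3]
  [0, 2/3, 0]
  [2/3, 0, 2/5],
b = (-14/3, 14/5, -6/5).
Solving gives a_0 = -3, a_1 = 21/5, a_2 = 2, so
  g(x) = 2*x^2 + 21*x/5 - 3.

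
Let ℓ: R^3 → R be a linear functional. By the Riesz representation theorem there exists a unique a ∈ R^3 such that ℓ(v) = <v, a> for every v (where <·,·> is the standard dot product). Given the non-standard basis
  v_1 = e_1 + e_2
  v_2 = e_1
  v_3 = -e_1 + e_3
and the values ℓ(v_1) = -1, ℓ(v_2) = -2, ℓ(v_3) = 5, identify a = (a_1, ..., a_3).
a = (-2, 1, 3)

Write a = (a_1, ..., a_3) in the standard basis. For each basis vector v_i, ℓ(v_i) = <v_i, a> is a linear equation in the a_j's. Collect the n equations into a matrix system V a = ℓ, where row i of V is v_i (expressed in the standard basis). Since V is invertible (lower-triangular with 1s on the diagonal, up to permutation), solve by back-substitution:
  V =
[[1, 1, 0],
 [1, 0, 0],
 [-1, 0, 1]]
  V a = (-1, -2, 5)
Solving gives a = (-2, 1, 3).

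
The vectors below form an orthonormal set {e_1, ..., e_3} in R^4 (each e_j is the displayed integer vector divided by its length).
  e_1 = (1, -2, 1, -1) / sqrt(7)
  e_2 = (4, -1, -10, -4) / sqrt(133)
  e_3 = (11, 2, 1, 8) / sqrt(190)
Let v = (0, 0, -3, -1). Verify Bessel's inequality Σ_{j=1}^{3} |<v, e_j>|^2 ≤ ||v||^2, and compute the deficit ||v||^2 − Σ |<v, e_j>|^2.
Σ |<v, e_j>|^2 = 99/10; ||v||^2 = 10; deficit = 1/10

Write each e_j = u_j / sqrt(<u_j, u_j>) where u_j is the displayed integer vector. Then <v, e_j> = <v, u_j> / sqrt(<u_j, u_j>), so |<v, e_j>|^2 = <v, u_j>^2 / <u_j, u_j>.
Coefficients: <v, e_1> = -2/sqrt(7), <v, e_2> = 34/sqrt(133), <v, e_3> = -11/sqrt(190).
Square and sum: Σ |<v, e_j>|^2 = 99/10.
Compute ||v||^2 = v·v = 10.
Deficit = 10 − 99/10 = 1/10 ≥ 0, confirming Bessel's inequality. (The deficit equals ||v − Σ <v,e_j> e_j||^2, the squared distance from v to span{e_j}.)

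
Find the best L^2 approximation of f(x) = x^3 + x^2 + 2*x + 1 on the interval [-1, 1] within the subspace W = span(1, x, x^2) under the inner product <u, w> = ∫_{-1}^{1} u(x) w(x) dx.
g(x) = x^2 + 13*x/5 + 1

The best approximation g ∈ W is the orthogonal projection of f onto W. Writing g = a_0 + a_1 x + a_2 x^2, the coefficients solve the normal equations G · a = b where
  G_{ij} = <φ_i, φ_j> and b_i = <f, φ_i>, with φ_0 = 1, φ_1 = x, φ_2 = x^2.
G =
  [2, 0, 2/3]
  [0, 2/3, 0]
  [2/3, 0, 2/5],
b = (8/3, 26/15, 16/15).
Solving gives a_0 = 1, a_1 = 13/5, a_2 = 1, so
  g(x) = x^2 + 13*x/5 + 1.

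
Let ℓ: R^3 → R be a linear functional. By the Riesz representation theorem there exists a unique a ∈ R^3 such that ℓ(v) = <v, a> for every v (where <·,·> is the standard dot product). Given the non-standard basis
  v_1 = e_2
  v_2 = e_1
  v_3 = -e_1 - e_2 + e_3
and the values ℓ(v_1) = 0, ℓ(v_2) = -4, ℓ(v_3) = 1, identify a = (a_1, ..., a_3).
a = (-4, 0, -3)

Write a = (a_1, ..., a_3) in the standard basis. For each basis vector v_i, ℓ(v_i) = <v_i, a> is a linear equation in the a_j's. Collect the n equations into a matrix system V a = ℓ, where row i of V is v_i (expressed in the standard basis). Since V is invertible (lower-triangular with 1s on the diagonal, up to permutation), solve by back-substitution:
  V =
[[0, 1, 0],
 [1, 0, 0],
 [-1, -1, 1]]
  V a = (0, -4, 1)
Solving gives a = (-4, 0, -3).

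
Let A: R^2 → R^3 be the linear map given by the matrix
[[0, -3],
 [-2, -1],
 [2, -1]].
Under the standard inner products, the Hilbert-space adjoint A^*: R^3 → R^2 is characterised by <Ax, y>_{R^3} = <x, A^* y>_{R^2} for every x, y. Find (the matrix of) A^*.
A^* = A^T =
[[0, -2, 2],
 [-3, -1, -1]]

For real matrices with standard dot products, the defining identity <Ax, y> = <x, A^* y> gives (Ax)^T y = x^T (A^*) y, i.e. x^T A^T y = x^T (A^*) y. Since this holds for all x, y, we must have A^* = A^T. Therefore
A^* =
[[0, -2, 2],
 [-3, -1, -1]].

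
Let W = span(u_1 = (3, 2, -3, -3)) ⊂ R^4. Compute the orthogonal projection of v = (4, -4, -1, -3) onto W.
proj_W(v) = (48/31, 32/31, -48/31, -48/31)

Set up U = [u_1 | ... | u_1] ∈ R^(4×1). The projector onto W = col(U) is P = U (U^T U)^(-1) U^T.
Compute U^T U =
  [31],
and U^T v = (16).
Solve U^T U · c = U^T v for the coefficients: c = (16/31). The projection is proj_W(v) = U c.
Check: (v - proj_W(v)) · u_1 = 0  (should be 0).
Result: proj_W(v) = (48/31, 32/31, -48/31, -48/31).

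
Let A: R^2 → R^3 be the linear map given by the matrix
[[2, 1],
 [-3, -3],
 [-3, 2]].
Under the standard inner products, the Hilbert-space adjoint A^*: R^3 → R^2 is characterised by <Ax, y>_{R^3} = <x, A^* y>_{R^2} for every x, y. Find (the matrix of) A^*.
A^* = A^T =
[[2, -3, -3],
 [1, -3, 2]]

For real matrices with standard dot products, the defining identity <Ax, y> = <x, A^* y> gives (Ax)^T y = x^T (A^*) y, i.e. x^T A^T y = x^T (A^*) y. Since this holds for all x, y, we must have A^* = A^T. Therefore
A^* =
[[2, -3, -3],
 [1, -3, 2]].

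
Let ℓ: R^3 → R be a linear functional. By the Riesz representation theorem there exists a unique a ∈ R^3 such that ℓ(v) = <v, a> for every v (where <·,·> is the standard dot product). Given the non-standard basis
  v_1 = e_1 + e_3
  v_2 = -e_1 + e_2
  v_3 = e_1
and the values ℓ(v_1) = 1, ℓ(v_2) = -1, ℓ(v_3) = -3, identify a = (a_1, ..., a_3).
a = (-3, -4, 4)

Write a = (a_1, ..., a_3) in the standard basis. For each basis vector v_i, ℓ(v_i) = <v_i, a> is a linear equation in the a_j's. Collect the n equations into a matrix system V a = ℓ, where row i of V is v_i (expressed in the standard basis). Since V is invertible (lower-triangular with 1s on the diagonal, up to permutation), solve by back-substitution:
  V =
[[1, 0, 1],
 [-1, 1, 0],
 [1, 0, 0]]
  V a = (1, -1, -3)
Solving gives a = (-3, -4, 4).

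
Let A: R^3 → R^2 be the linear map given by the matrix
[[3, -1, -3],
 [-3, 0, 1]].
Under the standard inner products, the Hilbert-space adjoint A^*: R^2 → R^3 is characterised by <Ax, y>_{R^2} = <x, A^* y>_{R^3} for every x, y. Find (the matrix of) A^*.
A^* = A^T =
[[3, -3],
 [-1, 0],
 [-3, 1]]

For real matrices with standard dot products, the defining identity <Ax, y> = <x, A^* y> gives (Ax)^T y = x^T (A^*) y, i.e. x^T A^T y = x^T (A^*) y. Since this holds for all x, y, we must have A^* = A^T. Therefore
A^* =
[[3, -3],
 [-1, 0],
 [-3, 1]].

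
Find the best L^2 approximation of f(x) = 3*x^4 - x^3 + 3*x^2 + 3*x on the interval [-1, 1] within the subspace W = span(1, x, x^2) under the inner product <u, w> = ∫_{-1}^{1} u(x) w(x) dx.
g(x) = 39*x^2/7 + 12*x/5 - 9/35

The best approximation g ∈ W is the orthogonal projection of f onto W. Writing g = a_0 + a_1 x + a_2 x^2, the coefficients solve the normal equations G · a = b where
  G_{ij} = <φ_i, φ_j> and b_i = <f, φ_i>, with φ_0 = 1, φ_1 = x, φ_2 = x^2.
G =
  [2, 0, 2/3]
  [0, 2/3, 0]
  [2/3, 0, 2/5],
b = (16/5, 8/5, 72/35).
Solving gives a_0 = -9/35, a_1 = 12/5, a_2 = 39/7, so
  g(x) = 39*x^2/7 + 12*x/5 - 9/35.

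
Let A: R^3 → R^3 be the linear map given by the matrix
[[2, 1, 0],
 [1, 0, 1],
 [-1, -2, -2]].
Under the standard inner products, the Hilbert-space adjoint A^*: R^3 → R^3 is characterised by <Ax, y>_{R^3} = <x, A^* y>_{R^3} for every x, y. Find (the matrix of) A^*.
A^* = A^T =
[[2, 1, -1],
 [1, 0, -2],
 [0, 1, -2]]

For real matrices with standard dot products, the defining identity <Ax, y> = <x, A^* y> gives (Ax)^T y = x^T (A^*) y, i.e. x^T A^T y = x^T (A^*) y. Since this holds for all x, y, we must have A^* = A^T. Therefore
A^* =
[[2, 1, -1],
 [1, 0, -2],
 [0, 1, -2]].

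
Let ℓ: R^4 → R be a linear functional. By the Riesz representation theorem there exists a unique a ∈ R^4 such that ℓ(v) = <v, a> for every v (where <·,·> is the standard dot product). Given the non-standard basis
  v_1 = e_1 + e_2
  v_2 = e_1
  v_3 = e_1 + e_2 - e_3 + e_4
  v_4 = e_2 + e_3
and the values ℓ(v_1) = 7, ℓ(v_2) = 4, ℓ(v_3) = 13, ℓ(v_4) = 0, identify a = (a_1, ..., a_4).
a = (4, 3, -3, 3)

Write a = (a_1, ..., a_4) in the standard basis. For each basis vector v_i, ℓ(v_i) = <v_i, a> is a linear equation in the a_j's. Collect the n equations into a matrix system V a = ℓ, where row i of V is v_i (expressed in the standard basis). Since V is invertible (lower-triangular with 1s on the diagonal, up to permutation), solve by back-substitution:
  V =
[[1, 1, 0, 0],
 [1, 0, 0, 0],
 [1, 1, -1, 1],
 [0, 1, 1, 0]]
  V a = (7, 4, 13, 0)
Solving gives a = (4, 3, -3, 3).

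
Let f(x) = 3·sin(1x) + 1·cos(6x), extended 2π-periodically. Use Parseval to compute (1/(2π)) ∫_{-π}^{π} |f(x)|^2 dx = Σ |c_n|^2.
Σ |c_n|^2 = 5

Expand |f|^2 and use orthogonality of {sin(nx), cos(mx)} on [-π, π]:
  ∫_{-π}^{π} sin(nx)^2 dx = π, ∫ cos(mx)^2 dx = π, and cross terms integrate to 0.
So ∫_{-π}^{π} f(x)^2 dx = 3^2 · π + 1^2 · π = (9 + 1)π.
Divide by 2π: (9 + 1)/2 = 5.
By Parseval, this equals Σ |c_n|^2.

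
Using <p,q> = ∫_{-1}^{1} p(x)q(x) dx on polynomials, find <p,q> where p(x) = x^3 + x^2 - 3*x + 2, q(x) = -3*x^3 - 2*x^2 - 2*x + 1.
<p,q> = 50/7

Expand the product: p(x)·q(x) = -3*x^6 - 5*x^5 + 5*x^4 - x^3 + 3*x^2 - 7*x + 2.
∫_{-1}^{1} of each monomial x^k gives [2/(k+1) if k even, 0 if k odd]. Integrating term-by-term (or equivalently evaluating the antiderivative F(x) = -3*x^7/7 - 5*x^6/6 + x^5 - x^4/4 + x^3 - 7*x^2/2 + 2*x at the endpoints):
  F(1) − F(−1) = -85/84 − (-685/84) = 50/7.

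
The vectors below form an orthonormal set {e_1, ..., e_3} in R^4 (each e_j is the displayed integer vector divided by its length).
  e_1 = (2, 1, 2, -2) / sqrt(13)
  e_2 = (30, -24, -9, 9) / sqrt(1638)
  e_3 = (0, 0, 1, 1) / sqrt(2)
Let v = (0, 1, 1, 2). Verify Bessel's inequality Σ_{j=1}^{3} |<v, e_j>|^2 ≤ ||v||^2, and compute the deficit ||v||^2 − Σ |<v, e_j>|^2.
Σ |<v, e_j>|^2 = 33/7; ||v||^2 = 6; deficit = 9/7

Write each e_j = u_j / sqrt(<u_j, u_j>) where u_j is the displayed integer vector. Then <v, e_j> = <v, u_j> / sqrt(<u_j, u_j>), so |<v, e_j>|^2 = <v, u_j>^2 / <u_j, u_j>.
Coefficients: <v, e_1> = -1/sqrt(13), <v, e_2> = -15/sqrt(1638), <v, e_3> = 3/sqrt(2).
Square and sum: Σ |<v, e_j>|^2 = 33/7.
Compute ||v||^2 = v·v = 6.
Deficit = 6 − 33/7 = 9/7 ≥ 0, confirming Bessel's inequality. (The deficit equals ||v − Σ <v,e_j> e_j||^2, the squared distance from v to span{e_j}.)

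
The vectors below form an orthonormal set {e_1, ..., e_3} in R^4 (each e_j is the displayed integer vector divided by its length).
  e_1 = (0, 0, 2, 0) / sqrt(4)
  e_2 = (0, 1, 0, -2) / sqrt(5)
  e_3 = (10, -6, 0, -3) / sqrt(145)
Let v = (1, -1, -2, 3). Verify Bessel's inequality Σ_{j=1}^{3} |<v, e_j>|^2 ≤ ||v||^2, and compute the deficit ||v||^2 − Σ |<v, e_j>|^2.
Σ |<v, e_j>|^2 = 410/29; ||v||^2 = 15; deficit = 25/29

Write each e_j = u_j / sqrt(<u_j, u_j>) where u_j is the displayed integer vector. Then <v, e_j> = <v, u_j> / sqrt(<u_j, u_j>), so |<v, e_j>|^2 = <v, u_j>^2 / <u_j, u_j>.
Coefficients: <v, e_1> = -4/sqrt(4), <v, e_2> = -7/sqrt(5), <v, e_3> = 7/sqrt(145).
Square and sum: Σ |<v, e_j>|^2 = 410/29.
Compute ||v||^2 = v·v = 15.
Deficit = 15 − 410/29 = 25/29 ≥ 0, confirming Bessel's inequality. (The deficit equals ||v − Σ <v,e_j> e_j||^2, the squared distance from v to span{e_j}.)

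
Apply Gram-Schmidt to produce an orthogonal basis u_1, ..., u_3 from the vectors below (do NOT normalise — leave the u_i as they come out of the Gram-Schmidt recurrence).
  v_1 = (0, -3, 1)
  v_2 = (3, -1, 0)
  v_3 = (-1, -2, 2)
Orthogonal basis:
  u_1 = (0, -3, 1)
  u_2 = (3, -1/10, -3/10)
  u_3 = (11/91, 33/91, 99/91)

Apply the Gram-Schmidt recurrence
  u_1 = v_1
  u_i = v_i − Σ_{j<i} ((v_i · u_j) / (u_j · u_j)) · u_j.

Step by step this gives:
  u_1 = (0, -3, 1)
  u_2 = (3, -1/10, -3/10)
  u_3 = (11/91, 33/91, 99/91)

Orthogonality check:
  u_2 · u_1 = 0 (should be 0)
  u_3 · u_1 = 0 (should be 0)
  u_3 · u_2 = 0 (should be 0)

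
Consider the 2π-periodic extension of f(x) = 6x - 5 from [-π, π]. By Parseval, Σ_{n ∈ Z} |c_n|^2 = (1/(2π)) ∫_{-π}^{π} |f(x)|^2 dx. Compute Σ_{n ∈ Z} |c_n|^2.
Σ |c_n|^2 = 12π^2 + 25

Expand and integrate term by term over [-π, π]:
  ∫ (6x)^2 dx = 36·(2π^3/3); ∫ 2·6·(-5)·x dx = 0 (odd integrand); ∫ (-5)^2 dx = 25·2π.
So (1/(2π)) ∫_{-π}^{π} (6x - 5)^2 dx = 36π^2/3 + 25 = 12π^2 + 25.
Parseval ⇒ Σ |c_n|^2 = 12π^2 + 25.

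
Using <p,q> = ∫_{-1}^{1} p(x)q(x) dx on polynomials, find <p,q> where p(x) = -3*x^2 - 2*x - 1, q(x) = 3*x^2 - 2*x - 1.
<p,q> = 16/15

Expand the product: p(x)·q(x) = -9*x^4 + 4*x^2 + 4*x + 1.
∫_{-1}^{1} of each monomial x^k gives [2/(k+1) if k even, 0 if k odd]. Integrating term-by-term (or equivalently evaluating the antiderivative F(x) = -9*x^5/5 + 4*x^3/3 + 2*x^2 + x at the endpoints):
  F(1) − F(−1) = 38/15 − (22/15) = 16/15.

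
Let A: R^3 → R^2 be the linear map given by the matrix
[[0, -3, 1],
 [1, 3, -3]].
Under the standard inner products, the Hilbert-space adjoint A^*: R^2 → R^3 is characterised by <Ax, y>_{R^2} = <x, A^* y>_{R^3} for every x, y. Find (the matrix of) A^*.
A^* = A^T =
[[0, 1],
 [-3, 3],
 [1, -3]]

For real matrices with standard dot products, the defining identity <Ax, y> = <x, A^* y> gives (Ax)^T y = x^T (A^*) y, i.e. x^T A^T y = x^T (A^*) y. Since this holds for all x, y, we must have A^* = A^T. Therefore
A^* =
[[0, 1],
 [-3, 3],
 [1, -3]].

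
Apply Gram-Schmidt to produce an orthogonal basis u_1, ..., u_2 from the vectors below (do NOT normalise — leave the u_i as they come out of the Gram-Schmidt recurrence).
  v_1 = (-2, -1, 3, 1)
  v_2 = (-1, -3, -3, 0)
Orthogonal basis:
  u_1 = (-2, -1, 3, 1)
  u_2 = (-23/15, -49/15, -11/5, 4/15)

Apply the Gram-Schmidt recurrence
  u_1 = v_1
  u_i = v_i − Σ_{j<i} ((v_i · u_j) / (u_j · u_j)) · u_j.

Step by step this gives:
  u_1 = (-2, -1, 3, 1)
  u_2 = (-23/15, -49/15, -11/5, 4/15)

Orthogonality check:
  u_2 · u_1 = 0 (should be 0)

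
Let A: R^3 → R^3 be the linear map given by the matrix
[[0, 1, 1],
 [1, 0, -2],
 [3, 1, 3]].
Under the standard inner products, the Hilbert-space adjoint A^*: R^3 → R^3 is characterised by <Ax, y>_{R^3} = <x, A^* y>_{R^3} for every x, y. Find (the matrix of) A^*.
A^* = A^T =
[[0, 1, 3],
 [1, 0, 1],
 [1, -2, 3]]

For real matrices with standard dot products, the defining identity <Ax, y> = <x, A^* y> gives (Ax)^T y = x^T (A^*) y, i.e. x^T A^T y = x^T (A^*) y. Since this holds for all x, y, we must have A^* = A^T. Therefore
A^* =
[[0, 1, 3],
 [1, 0, 1],
 [1, -2, 3]].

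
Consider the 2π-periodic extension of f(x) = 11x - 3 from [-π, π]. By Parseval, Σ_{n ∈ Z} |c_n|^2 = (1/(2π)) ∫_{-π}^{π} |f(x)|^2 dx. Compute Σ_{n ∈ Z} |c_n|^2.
Σ |c_n|^2 = 121π^2/3 + 9

Expand and integrate term by term over [-π, π]:
  ∫ (11x)^2 dx = 121·(2π^3/3); ∫ 2·11·(-3)·x dx = 0 (odd integrand); ∫ (-3)^2 dx = 9·2π.
So (1/(2π)) ∫_{-π}^{π} (11x - 3)^2 dx = 121π^2/3 + 9 = 121π^2/3 + 9.
Parseval ⇒ Σ |c_n|^2 = 121π^2/3 + 9.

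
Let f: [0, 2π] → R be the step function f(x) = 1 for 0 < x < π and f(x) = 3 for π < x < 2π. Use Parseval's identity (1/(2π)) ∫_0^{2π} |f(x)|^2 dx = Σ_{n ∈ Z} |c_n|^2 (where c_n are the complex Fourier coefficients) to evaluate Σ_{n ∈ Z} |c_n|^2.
Σ |c_n|^2 = 5

Parseval equates the L^2 energy of f (normalised by 1/(2π)) with the ℓ^2 sum of its Fourier coefficients: (1/(2π)) ∫_0^{2π} |f|^2 = Σ |c_n|^2.
Compute the left side: (1/(2π)) [∫_0^π 1^2 dx + ∫_π^{2π} 3^2 dx] = (1/(2π)) · (1π + 9π) = (1 + 9)/2 = 5.
So Σ_{n ∈ Z} |c_n|^2 = 5.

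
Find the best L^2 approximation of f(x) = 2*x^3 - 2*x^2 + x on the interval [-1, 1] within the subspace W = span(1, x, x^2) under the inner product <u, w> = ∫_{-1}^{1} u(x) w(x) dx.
g(x) = -2*x^2 + 11*x/5

The best approximation g ∈ W is the orthogonal projection of f onto W. Writing g = a_0 + a_1 x + a_2 x^2, the coefficients solve the normal equations G · a = b where
  G_{ij} = <φ_i, φ_j> and b_i = <f, φ_i>, with φ_0 = 1, φ_1 = x, φ_2 = x^2.
G =
  [2, 0, 2/3]
  [0, 2/3, 0]
  [2/3, 0, 2/5],
b = (-4/3, 22/15, -4/5).
Solving gives a_0 = 0, a_1 = 11/5, a_2 = -2, so
  g(x) = -2*x^2 + 11*x/5.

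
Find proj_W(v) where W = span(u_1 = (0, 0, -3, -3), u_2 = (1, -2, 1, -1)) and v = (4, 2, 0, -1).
proj_W(v) = (1/7, -2/7, -5/14, -9/14)

Set up U = [u_1 | ... | u_2] ∈ R^(4×2). The projector onto W = col(U) is P = U (U^T U)^(-1) U^T.
Compute U^T U =
  [18, 0]
  [0, 7],
and U^T v = (3, 1).
Solve U^T U · c = U^T v for the coefficients: c = (1/6, 1/7). The projection is proj_W(v) = U c.
Check: (v - proj_W(v)) · u_1 = 0  (should be 0).
Check: (v - proj_W(v)) · u_2 = 0  (should be 0).
Result: proj_W(v) = (1/7, -2/7, -5/14, -9/14).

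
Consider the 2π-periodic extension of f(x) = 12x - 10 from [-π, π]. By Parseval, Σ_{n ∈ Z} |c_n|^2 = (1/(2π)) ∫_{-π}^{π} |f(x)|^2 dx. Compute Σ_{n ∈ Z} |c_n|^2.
Σ |c_n|^2 = 48π^2 + 100

Expand and integrate term by term over [-π, π]:
  ∫ (12x)^2 dx = 144·(2π^3/3); ∫ 2·12·(-10)·x dx = 0 (odd integrand); ∫ (-10)^2 dx = 100·2π.
So (1/(2π)) ∫_{-π}^{π} (12x - 10)^2 dx = 144π^2/3 + 100 = 48π^2 + 100.
Parseval ⇒ Σ |c_n|^2 = 48π^2 + 100.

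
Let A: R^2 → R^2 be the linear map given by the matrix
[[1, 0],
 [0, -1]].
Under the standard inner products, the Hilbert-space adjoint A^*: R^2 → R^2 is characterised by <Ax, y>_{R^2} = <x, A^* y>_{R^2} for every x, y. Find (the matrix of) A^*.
A^* = A^T =
[[1, 0],
 [0, -1]]

For real matrices with standard dot products, the defining identity <Ax, y> = <x, A^* y> gives (Ax)^T y = x^T (A^*) y, i.e. x^T A^T y = x^T (A^*) y. Since this holds for all x, y, we must have A^* = A^T. Therefore
A^* =
[[1, 0],
 [0, -1]].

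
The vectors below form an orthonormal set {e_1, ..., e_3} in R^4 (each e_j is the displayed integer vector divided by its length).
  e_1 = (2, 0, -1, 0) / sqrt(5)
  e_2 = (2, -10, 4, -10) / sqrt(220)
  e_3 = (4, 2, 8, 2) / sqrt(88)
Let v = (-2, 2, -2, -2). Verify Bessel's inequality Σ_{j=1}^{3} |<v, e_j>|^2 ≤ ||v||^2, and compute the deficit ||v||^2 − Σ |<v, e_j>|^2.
Σ |<v, e_j>|^2 = 8; ||v||^2 = 16; deficit = 8

Write each e_j = u_j / sqrt(<u_j, u_j>) where u_j is the displayed integer vector. Then <v, e_j> = <v, u_j> / sqrt(<u_j, u_j>), so |<v, e_j>|^2 = <v, u_j>^2 / <u_j, u_j>.
Coefficients: <v, e_1> = -2/sqrt(5), <v, e_2> = -12/sqrt(220), <v, e_3> = -24/sqrt(88).
Square and sum: Σ |<v, e_j>|^2 = 8.
Compute ||v||^2 = v·v = 16.
Deficit = 16 − 8 = 8 ≥ 0, confirming Bessel's inequality. (The deficit equals ||v − Σ <v,e_j> e_j||^2, the squared distance from v to span{e_j}.)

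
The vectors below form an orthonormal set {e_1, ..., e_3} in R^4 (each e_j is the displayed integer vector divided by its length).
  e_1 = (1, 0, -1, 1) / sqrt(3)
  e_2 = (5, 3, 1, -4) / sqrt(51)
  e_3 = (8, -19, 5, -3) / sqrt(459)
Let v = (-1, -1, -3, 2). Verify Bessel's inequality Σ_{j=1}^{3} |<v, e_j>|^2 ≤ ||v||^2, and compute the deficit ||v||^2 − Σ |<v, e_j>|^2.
Σ |<v, e_j>|^2 = 341/27; ||v||^2 = 15; deficit = 64/27

Write each e_j = u_j / sqrt(<u_j, u_j>) where u_j is the displayed integer vector. Then <v, e_j> = <v, u_j> / sqrt(<u_j, u_j>), so |<v, e_j>|^2 = <v, u_j>^2 / <u_j, u_j>.
Coefficients: <v, e_1> = 4/sqrt(3), <v, e_2> = -19/sqrt(51), <v, e_3> = -10/sqrt(459).
Square and sum: Σ |<v, e_j>|^2 = 341/27.
Compute ||v||^2 = v·v = 15.
Deficit = 15 − 341/27 = 64/27 ≥ 0, confirming Bessel's inequality. (The deficit equals ||v − Σ <v,e_j> e_j||^2, the squared distance from v to span{e_j}.)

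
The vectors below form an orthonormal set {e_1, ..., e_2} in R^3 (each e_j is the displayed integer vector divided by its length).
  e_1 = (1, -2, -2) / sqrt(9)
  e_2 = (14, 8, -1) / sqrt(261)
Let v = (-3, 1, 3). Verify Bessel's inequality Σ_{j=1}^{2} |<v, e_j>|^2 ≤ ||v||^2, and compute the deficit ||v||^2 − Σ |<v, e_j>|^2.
Σ |<v, e_j>|^2 = 542/29; ||v||^2 = 19; deficit = 9/29

Write each e_j = u_j / sqrt(<u_j, u_j>) where u_j is the displayed integer vector. Then <v, e_j> = <v, u_j> / sqrt(<u_j, u_j>), so |<v, e_j>|^2 = <v, u_j>^2 / <u_j, u_j>.
Coefficients: <v, e_1> = -11/sqrt(9), <v, e_2> = -37/sqrt(261).
Square and sum: Σ |<v, e_j>|^2 = 542/29.
Compute ||v||^2 = v·v = 19.
Deficit = 19 − 542/29 = 9/29 ≥ 0, confirming Bessel's inequality. (The deficit equals ||v − Σ <v,e_j> e_j||^2, the squared distance from v to span{e_j}.)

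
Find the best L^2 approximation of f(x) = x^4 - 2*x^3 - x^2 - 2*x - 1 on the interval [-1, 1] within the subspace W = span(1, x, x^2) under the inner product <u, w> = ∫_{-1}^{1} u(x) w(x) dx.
g(x) = -x^2/7 - 16*x/5 - 38/35

The best approximation g ∈ W is the orthogonal projection of f onto W. Writing g = a_0 + a_1 x + a_2 x^2, the coefficients solve the normal equations G · a = b where
  G_{ij} = <φ_i, φ_j> and b_i = <f, φ_i>, with φ_0 = 1, φ_1 = x, φ_2 = x^2.
G =
  [2, 0, 2/3]
  [0, 2/3, 0]
  [2/3, 0, 2/5],
b = (-34/15, -32/15, -82/105).
Solving gives a_0 = -38/35, a_1 = -16/5, a_2 = -1/7, so
  g(x) = -x^2/7 - 16*x/5 - 38/35.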